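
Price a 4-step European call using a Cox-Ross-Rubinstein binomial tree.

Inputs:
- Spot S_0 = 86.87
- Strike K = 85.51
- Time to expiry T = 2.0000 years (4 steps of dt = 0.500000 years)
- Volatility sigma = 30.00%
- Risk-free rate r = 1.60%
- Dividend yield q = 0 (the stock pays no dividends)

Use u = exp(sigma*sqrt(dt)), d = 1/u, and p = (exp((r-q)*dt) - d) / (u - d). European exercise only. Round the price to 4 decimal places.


dt = T/N = 0.500000
u = exp(sigma*sqrt(dt)) = 1.236311; d = 1/u = 0.808858
p = (exp((r-q)*dt) - d) / (u - d) = 0.465956
Discount per step: exp(-r*dt) = 0.992032
Stock lattice S(k, i) with i counting down-moves:
  k=0: S(0,0) = 86.8700
  k=1: S(1,0) = 107.3983; S(1,1) = 70.2655
  k=2: S(2,0) = 132.7778; S(2,1) = 86.8700; S(2,2) = 56.8348
  k=3: S(3,0) = 164.1546; S(3,1) = 107.3983; S(3,2) = 70.2655; S(3,3) = 45.9713
  k=4: S(4,0) = 202.9462; S(4,1) = 132.7778; S(4,2) = 86.8700; S(4,3) = 56.8348; S(4,4) = 37.1842
Terminal payoffs V(N, i) = max(S_T - K, 0):
  V(4,0) = 117.436193; V(4,1) = 47.267768; V(4,2) = 1.360000; V(4,3) = 0.000000; V(4,4) = 0.000000
Backward induction: V(k, i) = exp(-r*dt) * [p * V(k+1, i) + (1-p) * V(k+1, i+1)].
  V(3,0) = exp(-r*dt) * [p*117.436193 + (1-p)*47.267768] = 79.325981
  V(3,1) = exp(-r*dt) * [p*47.267768 + (1-p)*1.360000] = 22.569697
  V(3,2) = exp(-r*dt) * [p*1.360000 + (1-p)*0.000000] = 0.628650
  V(3,3) = exp(-r*dt) * [p*0.000000 + (1-p)*0.000000] = 0.000000
  V(2,0) = exp(-r*dt) * [p*79.325981 + (1-p)*22.569697] = 48.625041
  V(2,1) = exp(-r*dt) * [p*22.569697 + (1-p)*0.628650] = 10.765731
  V(2,2) = exp(-r*dt) * [p*0.628650 + (1-p)*0.000000] = 0.290589
  V(1,0) = exp(-r*dt) * [p*48.625041 + (1-p)*10.765731] = 28.180141
  V(1,1) = exp(-r*dt) * [p*10.765731 + (1-p)*0.290589] = 5.130332
  V(0,0) = exp(-r*dt) * [p*28.180141 + (1-p)*5.130332] = 15.744061

Answer: Price = V(0,0) = 15.7441


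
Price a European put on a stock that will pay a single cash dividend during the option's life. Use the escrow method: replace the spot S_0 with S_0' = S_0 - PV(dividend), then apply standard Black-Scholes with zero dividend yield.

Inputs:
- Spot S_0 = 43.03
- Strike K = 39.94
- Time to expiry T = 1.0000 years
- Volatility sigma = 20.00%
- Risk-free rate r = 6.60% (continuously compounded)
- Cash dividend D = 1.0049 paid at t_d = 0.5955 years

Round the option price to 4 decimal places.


Answer: Price = 1.3582

Derivation:
PV(D) = D * exp(-r * t_d) = 1.0049 * 0.96145934 = 0.96617049
S_0' = S_0 - PV(D) = 43.0300 - 0.96617049 = 42.06382951
d1 = (ln(S_0'/K) + (r + sigma^2/2)*T) / (sigma*sqrt(T)) = 0.68904943
d2 = d1 - sigma*sqrt(T) = 0.48904943
exp(-rT) = 0.93613086
N(-d1) = 0.24539608; N(-d2) = 0.31240335
P = K * exp(-rT) * N(-d2) - S_0' * N(-d1) = 39.9400 * 0.93613086 * 0.31240335 - 42.06382951 * 0.24539608 = 1.3582


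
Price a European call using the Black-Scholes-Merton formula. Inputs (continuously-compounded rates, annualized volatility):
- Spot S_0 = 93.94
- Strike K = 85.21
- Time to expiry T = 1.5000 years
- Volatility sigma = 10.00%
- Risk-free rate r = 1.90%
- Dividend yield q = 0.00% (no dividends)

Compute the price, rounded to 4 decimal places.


d1 = (ln(S/K) + (r - q + 0.5*sigma^2) * T) / (sigma * sqrt(T)) = 1.09032898
d2 = d1 - sigma * sqrt(T) = 0.96785449
exp(-rT) = 0.97190229; exp(-qT) = 1.00000000
C = S_0 * exp(-qT) * N(d1) - K * exp(-rT) * N(d2)
N(d1) = 0.86221587; N(d2) = 0.83344148
C = 93.9400 * 1.00000000 * 0.86221587 - 85.2100 * 0.97190229 * 0.83344148 = 11.9744

Answer: Price = 11.9744


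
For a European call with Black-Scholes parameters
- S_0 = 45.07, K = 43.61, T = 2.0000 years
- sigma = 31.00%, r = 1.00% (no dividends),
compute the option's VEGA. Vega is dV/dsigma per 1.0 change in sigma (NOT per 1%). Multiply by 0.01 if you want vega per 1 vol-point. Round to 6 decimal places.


Answer: Vega = 24.000470

Derivation:
d1 = 0.3399366920; d2 = -0.0984695123
phi(d1) = 0.3765452660; exp(-qT) = 1.0000000000; exp(-rT) = 0.9801986733
Vega = S * exp(-qT) * phi(d1) * sqrt(T) = 45.0700 * 1.0000000000 * 0.3765452660 * 1.4142135624 = 24.000470


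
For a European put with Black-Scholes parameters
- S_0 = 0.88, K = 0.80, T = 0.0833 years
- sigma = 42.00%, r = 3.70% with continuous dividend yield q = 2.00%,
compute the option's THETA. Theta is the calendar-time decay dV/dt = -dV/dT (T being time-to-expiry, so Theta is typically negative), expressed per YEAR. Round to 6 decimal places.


d1 = 0.8585541673; d2 = 0.7373348619
phi(d1) = 0.2759608800; exp(-qT) = 0.9983353870; exp(-rT) = 0.9969226448
Theta = -S*exp(-qT)*phi(d1)*sigma/(2*sqrt(T)) + r*K*exp(-rT)*N(-d2) - q*S*exp(-qT)*N(-d1)
N(-d1) = 0.1952932668; N(-d2) = 0.2304593684; sqrt(T) = 0.2886173938
Term 1 = -0.8800 * 0.9983353870 * 0.2759608800 * 0.4200 / (2 * 0.2886173938) = -0.1764019789
Term 2 = 0.0370 * 0.8000 * 0.9969226448 * 0.2304593684 = 0.0068006048
Term 3 = -0.0200 * 0.8800 * 0.9983353870 * 0.1952932668 = -0.0034314400
Theta = -0.1764019789 + (0.0068006048) + (-0.0034314400) = -0.173033

Answer: Theta = -0.173033


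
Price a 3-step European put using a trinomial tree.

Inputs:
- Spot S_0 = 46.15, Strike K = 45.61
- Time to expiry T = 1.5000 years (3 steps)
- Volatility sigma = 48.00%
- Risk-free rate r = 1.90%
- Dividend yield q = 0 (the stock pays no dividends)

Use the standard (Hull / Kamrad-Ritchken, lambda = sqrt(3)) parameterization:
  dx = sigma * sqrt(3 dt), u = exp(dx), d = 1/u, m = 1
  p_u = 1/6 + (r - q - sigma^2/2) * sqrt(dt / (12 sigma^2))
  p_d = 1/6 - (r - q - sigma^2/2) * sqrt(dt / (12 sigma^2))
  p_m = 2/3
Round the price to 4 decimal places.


dt = T/N = 0.500000; dx = sigma*sqrt(3*dt) = 0.587878
u = exp(dx) = 1.800164; d = 1/u = 0.555505
p_u = 0.125757, p_m = 0.666667, p_d = 0.207577
Discount per step: exp(-r*dt) = 0.990545
Stock lattice S(k, j) with j the centered position index:
  k=0: S(0,+0) = 46.1500
  k=1: S(1,-1) = 25.6366; S(1,+0) = 46.1500; S(1,+1) = 83.0775
  k=2: S(2,-2) = 14.2412; S(2,-1) = 25.6366; S(2,+0) = 46.1500; S(2,+1) = 83.0775; S(2,+2) = 149.5532
  k=3: S(3,-3) = 7.9111; S(3,-2) = 14.2412; S(3,-1) = 25.6366; S(3,+0) = 46.1500; S(3,+1) = 83.0775; S(3,+2) = 149.5532; S(3,+3) = 269.2202
Terminal payoffs V(N, j) = max(K - S_T, 0):
  V(3,-3) = 37.698920; V(3,-2) = 31.368761; V(3,-1) = 19.973441; V(3,+0) = 0.000000; V(3,+1) = 0.000000; V(3,+2) = 0.000000; V(3,+3) = 0.000000
Backward induction: V(k, j) = exp(-r*dt) * [p_u * V(k+1, j+1) + p_m * V(k+1, j) + p_d * V(k+1, j-1)]
  V(2,-2) = exp(-r*dt) * [p_u*19.973441 + p_m*31.368761 + p_d*37.698920] = 30.954248
  V(2,-1) = exp(-r*dt) * [p_u*0.000000 + p_m*19.973441 + p_d*31.368761] = 19.639581
  V(2,+0) = exp(-r*dt) * [p_u*0.000000 + p_m*0.000000 + p_d*19.973441] = 4.106817
  V(2,+1) = exp(-r*dt) * [p_u*0.000000 + p_m*0.000000 + p_d*0.000000] = 0.000000
  V(2,+2) = exp(-r*dt) * [p_u*0.000000 + p_m*0.000000 + p_d*0.000000] = 0.000000
  V(1,-1) = exp(-r*dt) * [p_u*4.106817 + p_m*19.639581 + p_d*30.954248] = 19.845460
  V(1,+0) = exp(-r*dt) * [p_u*0.000000 + p_m*4.106817 + p_d*19.639581] = 6.750163
  V(1,+1) = exp(-r*dt) * [p_u*0.000000 + p_m*0.000000 + p_d*4.106817] = 0.844419
  V(0,+0) = exp(-r*dt) * [p_u*0.844419 + p_m*6.750163 + p_d*19.845460] = 8.643250

Answer: Price = V(0,0) = 8.6432


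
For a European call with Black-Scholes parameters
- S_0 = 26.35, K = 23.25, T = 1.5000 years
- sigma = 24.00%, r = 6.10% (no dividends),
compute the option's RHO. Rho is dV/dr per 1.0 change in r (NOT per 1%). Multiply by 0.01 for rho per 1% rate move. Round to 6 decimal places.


Answer: Rho = 22.992370

Derivation:
d1 = 0.8840723655; d2 = 0.5901335964
phi(d1) = 0.2698927808; exp(-qT) = 1.0000000000; exp(-rT) = 0.9125613162
N(d2) = 0.7224494568
Rho = K*T*exp(-rT)*N(d2) = 23.2500 * 1.5000 * 0.9125613162 * 0.7224494568 = 22.992370


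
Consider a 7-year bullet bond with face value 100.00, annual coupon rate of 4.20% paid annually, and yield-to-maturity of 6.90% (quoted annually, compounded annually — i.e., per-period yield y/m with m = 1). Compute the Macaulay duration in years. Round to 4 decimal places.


Coupon per period c = face * coupon_rate / m = 4.200000
Periods per year m = 1; per-period yield y/m = 0.069000
Number of cashflows N = 7
Cashflows (t years, CF_t, discount factor 1/(1+y/m)^(m*t), PV):
  t = 1.0000: CF_t = 4.200000, DF = 0.935454, PV = 3.928906
  t = 2.0000: CF_t = 4.200000, DF = 0.875074, PV = 3.675309
  t = 3.0000: CF_t = 4.200000, DF = 0.818591, PV = 3.438082
  t = 4.0000: CF_t = 4.200000, DF = 0.765754, PV = 3.216166
  t = 5.0000: CF_t = 4.200000, DF = 0.716327, PV = 3.008574
  t = 6.0000: CF_t = 4.200000, DF = 0.670091, PV = 2.814382
  t = 7.0000: CF_t = 104.200000, DF = 0.626839, PV = 65.316632
Price P = sum_t PV_t = 85.398051
Macaulay numerator sum_t t * PV_t:
  t * PV_t at t = 1.0000: 3.928906
  t * PV_t at t = 2.0000: 7.350618
  t * PV_t at t = 3.0000: 10.314245
  t * PV_t at t = 4.0000: 12.864664
  t * PV_t at t = 5.0000: 15.042872
  t * PV_t at t = 6.0000: 16.886293
  t * PV_t at t = 7.0000: 457.216424
Macaulay duration D = (sum_t t * PV_t) / P = 523.604022 / 85.398051 = 6.131335

Answer: Macaulay duration = 6.1313 years


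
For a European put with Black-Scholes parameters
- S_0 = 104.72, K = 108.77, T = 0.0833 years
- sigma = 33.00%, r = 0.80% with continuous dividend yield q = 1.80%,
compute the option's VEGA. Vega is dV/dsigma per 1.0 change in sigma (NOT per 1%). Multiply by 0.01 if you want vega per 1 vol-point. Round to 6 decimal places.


d1 = -0.3595276133; d2 = -0.4547713532
phi(d1) = 0.3739741560; exp(-qT) = 0.9985017235; exp(-rT) = 0.9993338220
Vega = S * exp(-qT) * phi(d1) * sqrt(T) = 104.7200 * 0.9985017235 * 0.3739741560 * 0.2886173938 = 11.286065

Answer: Vega = 11.286065


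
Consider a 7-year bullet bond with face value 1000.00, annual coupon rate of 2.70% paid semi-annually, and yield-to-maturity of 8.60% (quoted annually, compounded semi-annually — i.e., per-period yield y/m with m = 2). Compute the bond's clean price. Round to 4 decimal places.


Coupon per period c = face * coupon_rate / m = 13.500000
Periods per year m = 2; per-period yield y/m = 0.043000
Number of cashflows N = 14
Cashflows (t years, CF_t, discount factor 1/(1+y/m)^(m*t), PV):
  t = 0.5000: CF_t = 13.500000, DF = 0.958773, PV = 12.943432
  t = 1.0000: CF_t = 13.500000, DF = 0.919245, PV = 12.409811
  t = 1.5000: CF_t = 13.500000, DF = 0.881347, PV = 11.898188
  t = 2.0000: CF_t = 13.500000, DF = 0.845012, PV = 11.407659
  t = 2.5000: CF_t = 13.500000, DF = 0.810174, PV = 10.937353
  t = 3.0000: CF_t = 13.500000, DF = 0.776773, PV = 10.486436
  t = 3.5000: CF_t = 13.500000, DF = 0.744749, PV = 10.054109
  t = 4.0000: CF_t = 13.500000, DF = 0.714045, PV = 9.639606
  t = 4.5000: CF_t = 13.500000, DF = 0.684607, PV = 9.242192
  t = 5.0000: CF_t = 13.500000, DF = 0.656382, PV = 8.861162
  t = 5.5000: CF_t = 13.500000, DF = 0.629322, PV = 8.495841
  t = 6.0000: CF_t = 13.500000, DF = 0.603376, PV = 8.145581
  t = 6.5000: CF_t = 13.500000, DF = 0.578501, PV = 7.809761
  t = 7.0000: CF_t = 1013.500000, DF = 0.554651, PV = 562.138635
Price P = sum_t PV_t = 694.469768

Answer: Price = 694.4698


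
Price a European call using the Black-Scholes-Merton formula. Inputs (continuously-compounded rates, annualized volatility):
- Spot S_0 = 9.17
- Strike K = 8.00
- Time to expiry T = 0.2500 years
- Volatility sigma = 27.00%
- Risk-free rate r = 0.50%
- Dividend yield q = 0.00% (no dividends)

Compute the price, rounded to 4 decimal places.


Answer: Price = 1.2725

Derivation:
d1 = (ln(S/K) + (r - q + 0.5*sigma^2) * T) / (sigma * sqrt(T)) = 1.08783885
d2 = d1 - sigma * sqrt(T) = 0.95283885
exp(-rT) = 0.99875078; exp(-qT) = 1.00000000
C = S_0 * exp(-qT) * N(d1) - K * exp(-rT) * N(d2)
N(d1) = 0.86166687; N(d2) = 0.82966414
C = 9.1700 * 1.00000000 * 0.86166687 - 8.0000 * 0.99875078 * 0.82966414 = 1.2725


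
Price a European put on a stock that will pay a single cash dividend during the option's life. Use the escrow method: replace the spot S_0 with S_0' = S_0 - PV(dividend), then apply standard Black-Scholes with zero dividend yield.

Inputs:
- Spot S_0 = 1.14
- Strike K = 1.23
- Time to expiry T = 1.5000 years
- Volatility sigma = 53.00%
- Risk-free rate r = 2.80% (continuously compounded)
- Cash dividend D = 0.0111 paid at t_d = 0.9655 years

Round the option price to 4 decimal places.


Answer: Price = 0.3195

Derivation:
PV(D) = D * exp(-r * t_d) = 0.0111 * 0.97332815 = 0.01080394
S_0' = S_0 - PV(D) = 1.1400 - 0.01080394 = 1.12919606
d1 = (ln(S_0'/K) + (r + sigma^2/2)*T) / (sigma*sqrt(T)) = 0.25753035
d2 = d1 - sigma*sqrt(T) = -0.39158443
exp(-rT) = 0.95886978
N(-d1) = 0.39838469; N(-d2) = 0.65231735
P = K * exp(-rT) * N(-d2) - S_0' * N(-d1) = 1.2300 * 0.95886978 * 0.65231735 - 1.12919606 * 0.39838469 = 0.3195


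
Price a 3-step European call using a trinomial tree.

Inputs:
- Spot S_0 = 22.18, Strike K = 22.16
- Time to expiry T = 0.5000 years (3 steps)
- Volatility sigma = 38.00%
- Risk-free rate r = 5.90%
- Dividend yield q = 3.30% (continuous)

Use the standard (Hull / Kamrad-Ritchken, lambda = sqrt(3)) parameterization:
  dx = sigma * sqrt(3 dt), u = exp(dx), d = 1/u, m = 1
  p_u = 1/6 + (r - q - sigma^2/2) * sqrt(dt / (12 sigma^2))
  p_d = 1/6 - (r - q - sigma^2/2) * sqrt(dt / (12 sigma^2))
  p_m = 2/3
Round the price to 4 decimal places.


dt = T/N = 0.166667; dx = sigma*sqrt(3*dt) = 0.268701
u = exp(dx) = 1.308263; d = 1/u = 0.764372
p_u = 0.152338, p_m = 0.666667, p_d = 0.180995
Discount per step: exp(-r*dt) = 0.990215
Stock lattice S(k, j) with j the centered position index:
  k=0: S(0,+0) = 22.1800
  k=1: S(1,-1) = 16.9538; S(1,+0) = 22.1800; S(1,+1) = 29.0173
  k=2: S(2,-2) = 12.9590; S(2,-1) = 16.9538; S(2,+0) = 22.1800; S(2,+1) = 29.0173; S(2,+2) = 37.9622
  k=3: S(3,-3) = 9.9055; S(3,-2) = 12.9590; S(3,-1) = 16.9538; S(3,+0) = 22.1800; S(3,+1) = 29.0173; S(3,+2) = 37.9622; S(3,+3) = 49.6646
Terminal payoffs V(N, j) = max(S_T - K, 0):
  V(3,-3) = 0.000000; V(3,-2) = 0.000000; V(3,-1) = 0.000000; V(3,+0) = 0.020000; V(3,+1) = 6.857281; V(3,+2) = 15.802246; V(3,+3) = 27.504615
Backward induction: V(k, j) = exp(-r*dt) * [p_u * V(k+1, j+1) + p_m * V(k+1, j) + p_d * V(k+1, j-1)]
  V(2,-2) = exp(-r*dt) * [p_u*0.000000 + p_m*0.000000 + p_d*0.000000] = 0.000000
  V(2,-1) = exp(-r*dt) * [p_u*0.020000 + p_m*0.000000 + p_d*0.000000] = 0.003017
  V(2,+0) = exp(-r*dt) * [p_u*6.857281 + p_m*0.020000 + p_d*0.000000] = 1.047609
  V(2,+1) = exp(-r*dt) * [p_u*15.802246 + p_m*6.857281 + p_d*0.020000] = 6.914106
  V(2,+2) = exp(-r*dt) * [p_u*27.504615 + p_m*15.802246 + p_d*6.857281] = 15.809744
  V(1,-1) = exp(-r*dt) * [p_u*1.047609 + p_m*0.003017 + p_d*0.000000] = 0.160021
  V(1,+0) = exp(-r*dt) * [p_u*6.914106 + p_m*1.047609 + p_d*0.003017] = 1.735090
  V(1,+1) = exp(-r*dt) * [p_u*15.809744 + p_m*6.914106 + p_d*1.047609] = 7.136922
  V(0,+0) = exp(-r*dt) * [p_u*7.136922 + p_m*1.735090 + p_d*0.160021] = 2.250677

Answer: Price = V(0,0) = 2.2507


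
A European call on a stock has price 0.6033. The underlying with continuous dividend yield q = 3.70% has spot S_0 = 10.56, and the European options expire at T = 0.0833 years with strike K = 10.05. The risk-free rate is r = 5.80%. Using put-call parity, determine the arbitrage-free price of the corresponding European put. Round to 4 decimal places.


Put-call parity: C - P = S_0 * exp(-qT) - K * exp(-rT).
S_0 * exp(-qT) = 10.5600 * 0.99692264 = 10.52750313
K * exp(-rT) = 10.0500 * 0.99518025 = 10.00156154
P = C - S*exp(-qT) + K*exp(-rT)
P = 0.6033 - 10.52750313 + 10.00156154 = 0.0774

Answer: Put price = 0.0774


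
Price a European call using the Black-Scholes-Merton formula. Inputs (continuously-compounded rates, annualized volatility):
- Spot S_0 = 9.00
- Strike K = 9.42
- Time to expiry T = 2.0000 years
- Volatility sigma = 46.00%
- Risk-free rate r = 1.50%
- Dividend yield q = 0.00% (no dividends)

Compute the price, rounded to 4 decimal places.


d1 = (ln(S/K) + (r - q + 0.5*sigma^2) * T) / (sigma * sqrt(T)) = 0.30127282
d2 = d1 - sigma * sqrt(T) = -0.34926542
exp(-rT) = 0.97044553; exp(-qT) = 1.00000000
C = S_0 * exp(-qT) * N(d1) - K * exp(-rT) * N(d2)
N(d1) = 0.61839677; N(d2) = 0.36344503
C = 9.0000 * 1.00000000 * 0.61839677 - 9.4200 * 0.97044553 * 0.36344503 = 2.2431

Answer: Price = 2.2431


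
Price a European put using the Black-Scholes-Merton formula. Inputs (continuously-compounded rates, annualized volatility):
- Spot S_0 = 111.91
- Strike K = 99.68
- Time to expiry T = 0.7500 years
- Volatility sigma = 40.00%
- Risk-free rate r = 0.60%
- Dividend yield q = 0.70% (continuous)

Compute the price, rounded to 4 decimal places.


Answer: Price = 9.2123

Derivation:
d1 = (ln(S/K) + (r - q + 0.5*sigma^2) * T) / (sigma * sqrt(T)) = 0.50512352
d2 = d1 - sigma * sqrt(T) = 0.15871336
exp(-rT) = 0.99551011; exp(-qT) = 0.99476376
P = K * exp(-rT) * N(-d2) - S_0 * exp(-qT) * N(-d1)
N(-d1) = 0.30673604; N(-d2) = 0.43694735
P = 99.6800 * 0.99551011 * 0.43694735 - 111.9100 * 0.99476376 * 0.30673604 = 9.2123


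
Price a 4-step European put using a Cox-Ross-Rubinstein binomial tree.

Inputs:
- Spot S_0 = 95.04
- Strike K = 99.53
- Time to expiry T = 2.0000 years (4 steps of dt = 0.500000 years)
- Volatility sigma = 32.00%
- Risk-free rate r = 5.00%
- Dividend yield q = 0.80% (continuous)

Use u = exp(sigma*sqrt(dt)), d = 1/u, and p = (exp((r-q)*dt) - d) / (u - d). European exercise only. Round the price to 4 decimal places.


Answer: Price = V(0,0) = 14.4455

Derivation:
dt = T/N = 0.500000
u = exp(sigma*sqrt(dt)) = 1.253919; d = 1/u = 0.797499
p = (exp((r-q)*dt) - d) / (u - d) = 0.490168
Discount per step: exp(-r*dt) = 0.975310
Stock lattice S(k, i) with i counting down-moves:
  k=0: S(0,0) = 95.0400
  k=1: S(1,0) = 119.1725; S(1,1) = 75.7943
  k=2: S(2,0) = 149.4327; S(2,1) = 95.0400; S(2,2) = 60.4459
  k=3: S(3,0) = 187.3766; S(3,1) = 119.1725; S(3,2) = 75.7943; S(3,3) = 48.2056
  k=4: S(4,0) = 234.9551; S(4,1) = 149.4327; S(4,2) = 95.0400; S(4,3) = 60.4459; S(4,4) = 38.4439
Terminal payoffs V(N, i) = max(K - S_T, 0):
  V(4,0) = 0.000000; V(4,1) = 0.000000; V(4,2) = 4.490000; V(4,3) = 39.084054; V(4,4) = 61.086056
Backward induction: V(k, i) = exp(-r*dt) * [p * V(k+1, i) + (1-p) * V(k+1, i+1)].
  V(3,0) = exp(-r*dt) * [p*0.000000 + (1-p)*0.000000] = 0.000000
  V(3,1) = exp(-r*dt) * [p*0.000000 + (1-p)*4.490000] = 2.232625
  V(3,2) = exp(-r*dt) * [p*4.490000 + (1-p)*39.084054] = 21.580822
  V(3,3) = exp(-r*dt) * [p*39.084054 + (1-p)*61.086056] = 49.059426
  V(2,0) = exp(-r*dt) * [p*0.000000 + (1-p)*2.232625] = 1.110159
  V(2,1) = exp(-r*dt) * [p*2.232625 + (1-p)*21.580822] = 11.798274
  V(2,2) = exp(-r*dt) * [p*21.580822 + (1-p)*49.059426] = 34.711557
  V(1,0) = exp(-r*dt) * [p*1.110159 + (1-p)*11.798274] = 6.397349
  V(1,1) = exp(-r*dt) * [p*11.798274 + (1-p)*34.711557] = 22.900463
  V(0,0) = exp(-r*dt) * [p*6.397349 + (1-p)*22.900463] = 14.445470


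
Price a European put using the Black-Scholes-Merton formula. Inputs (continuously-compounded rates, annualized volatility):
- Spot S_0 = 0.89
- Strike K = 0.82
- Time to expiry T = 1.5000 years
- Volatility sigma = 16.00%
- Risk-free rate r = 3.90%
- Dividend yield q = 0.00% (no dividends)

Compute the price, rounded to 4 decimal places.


d1 = (ln(S/K) + (r - q + 0.5*sigma^2) * T) / (sigma * sqrt(T)) = 0.81454272
d2 = d1 - sigma * sqrt(T) = 0.61858354
exp(-rT) = 0.94317824; exp(-qT) = 1.00000000
P = K * exp(-rT) * N(-d2) - S_0 * exp(-qT) * N(-d1)
N(-d1) = 0.20766706; N(-d2) = 0.26809537
P = 0.8200 * 0.94317824 * 0.26809537 - 0.8900 * 1.00000000 * 0.20766706 = 0.0225

Answer: Price = 0.0225


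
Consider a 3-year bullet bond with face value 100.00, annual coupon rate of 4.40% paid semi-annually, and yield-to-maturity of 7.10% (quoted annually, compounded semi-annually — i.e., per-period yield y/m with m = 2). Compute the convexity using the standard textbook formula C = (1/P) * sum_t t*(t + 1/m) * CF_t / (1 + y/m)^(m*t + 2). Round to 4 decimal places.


Coupon per period c = face * coupon_rate / m = 2.200000
Periods per year m = 2; per-period yield y/m = 0.035500
Number of cashflows N = 6
Cashflows (t years, CF_t, discount factor 1/(1+y/m)^(m*t), PV):
  t = 0.5000: CF_t = 2.200000, DF = 0.965717, PV = 2.124577
  t = 1.0000: CF_t = 2.200000, DF = 0.932609, PV = 2.051741
  t = 1.5000: CF_t = 2.200000, DF = 0.900637, PV = 1.981401
  t = 2.0000: CF_t = 2.200000, DF = 0.869760, PV = 1.913473
  t = 2.5000: CF_t = 2.200000, DF = 0.839942, PV = 1.847873
  t = 3.0000: CF_t = 102.200000, DF = 0.811147, PV = 82.899188
Price P = sum_t PV_t = 92.818253
Convexity numerator sum_t t*(t + 1/m) * CF_t / (1+y/m)^(m*t + 2):
  t = 0.5000: term = 0.990700
  t = 1.0000: term = 2.870209
  t = 1.5000: term = 5.543620
  t = 2.0000: term = 8.922613
  t = 2.5000: term = 12.925079
  t = 3.0000: term = 811.781910
Convexity = (1/P) * sum = 843.034132 / 92.818253 = 9.082633

Answer: Convexity = 9.0826


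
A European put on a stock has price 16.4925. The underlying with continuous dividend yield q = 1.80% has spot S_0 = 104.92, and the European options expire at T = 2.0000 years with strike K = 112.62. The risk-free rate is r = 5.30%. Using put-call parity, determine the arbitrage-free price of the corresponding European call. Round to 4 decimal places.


Answer: Call price = 16.4094

Derivation:
Put-call parity: C - P = S_0 * exp(-qT) - K * exp(-rT).
S_0 * exp(-qT) = 104.9200 * 0.96464029 = 101.21005959
K * exp(-rT) = 112.6200 * 0.89942465 = 101.29320387
C = P + S*exp(-qT) - K*exp(-rT)
C = 16.4925 + 101.21005959 - 101.29320387 = 16.4094


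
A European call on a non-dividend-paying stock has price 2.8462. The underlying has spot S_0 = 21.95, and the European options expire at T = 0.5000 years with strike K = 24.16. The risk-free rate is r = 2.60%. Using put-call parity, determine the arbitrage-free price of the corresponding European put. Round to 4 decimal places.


Answer: Put price = 4.7442

Derivation:
Put-call parity: C - P = S_0 * exp(-qT) - K * exp(-rT).
S_0 * exp(-qT) = 21.9500 * 1.00000000 = 21.95000000
K * exp(-rT) = 24.1600 * 0.98708414 = 23.84795270
P = C - S*exp(-qT) + K*exp(-rT)
P = 2.8462 - 21.95000000 + 23.84795270 = 4.7442


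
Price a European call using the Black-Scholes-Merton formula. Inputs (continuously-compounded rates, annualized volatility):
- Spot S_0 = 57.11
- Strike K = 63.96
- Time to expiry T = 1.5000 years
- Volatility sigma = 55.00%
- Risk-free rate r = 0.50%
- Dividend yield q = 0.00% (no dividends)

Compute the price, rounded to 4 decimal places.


d1 = (ln(S/K) + (r - q + 0.5*sigma^2) * T) / (sigma * sqrt(T)) = 0.17977228
d2 = d1 - sigma * sqrt(T) = -0.49383740
exp(-rT) = 0.99252805; exp(-qT) = 1.00000000
C = S_0 * exp(-qT) * N(d1) - K * exp(-rT) * N(d2)
N(d1) = 0.57133432; N(d2) = 0.31071051
C = 57.1100 * 1.00000000 * 0.57133432 - 63.9600 * 0.99252805 * 0.31071051 = 12.9043

Answer: Price = 12.9043


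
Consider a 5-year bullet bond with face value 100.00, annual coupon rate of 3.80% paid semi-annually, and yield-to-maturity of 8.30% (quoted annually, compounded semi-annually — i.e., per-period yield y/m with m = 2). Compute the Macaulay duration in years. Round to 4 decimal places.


Coupon per period c = face * coupon_rate / m = 1.900000
Periods per year m = 2; per-period yield y/m = 0.041500
Number of cashflows N = 10
Cashflows (t years, CF_t, discount factor 1/(1+y/m)^(m*t), PV):
  t = 0.5000: CF_t = 1.900000, DF = 0.960154, PV = 1.824292
  t = 1.0000: CF_t = 1.900000, DF = 0.921895, PV = 1.751600
  t = 1.5000: CF_t = 1.900000, DF = 0.885161, PV = 1.681806
  t = 2.0000: CF_t = 1.900000, DF = 0.849890, PV = 1.614792
  t = 2.5000: CF_t = 1.900000, DF = 0.816025, PV = 1.550448
  t = 3.0000: CF_t = 1.900000, DF = 0.783510, PV = 1.488668
  t = 3.5000: CF_t = 1.900000, DF = 0.752290, PV = 1.429350
  t = 4.0000: CF_t = 1.900000, DF = 0.722314, PV = 1.372396
  t = 4.5000: CF_t = 1.900000, DF = 0.693532, PV = 1.317711
  t = 5.0000: CF_t = 101.900000, DF = 0.665897, PV = 67.854935
Price P = sum_t PV_t = 81.885998
Macaulay numerator sum_t t * PV_t:
  t * PV_t at t = 0.5000: 0.912146
  t * PV_t at t = 1.0000: 1.751600
  t * PV_t at t = 1.5000: 2.522708
  t * PV_t at t = 2.0000: 3.229583
  t * PV_t at t = 2.5000: 3.876120
  t * PV_t at t = 3.0000: 4.466005
  t * PV_t at t = 3.5000: 5.002726
  t * PV_t at t = 4.0000: 5.489584
  t * PV_t at t = 4.5000: 5.929699
  t * PV_t at t = 5.0000: 339.274677
Macaulay duration D = (sum_t t * PV_t) / P = 372.454849 / 81.885998 = 4.548456

Answer: Macaulay duration = 4.5485 years


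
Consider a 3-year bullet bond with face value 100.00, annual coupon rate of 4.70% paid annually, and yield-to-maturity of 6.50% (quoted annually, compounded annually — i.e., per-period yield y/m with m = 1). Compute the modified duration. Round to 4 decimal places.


Coupon per period c = face * coupon_rate / m = 4.700000
Periods per year m = 1; per-period yield y/m = 0.065000
Number of cashflows N = 3
Cashflows (t years, CF_t, discount factor 1/(1+y/m)^(m*t), PV):
  t = 1.0000: CF_t = 4.700000, DF = 0.938967, PV = 4.413146
  t = 2.0000: CF_t = 4.700000, DF = 0.881659, PV = 4.143799
  t = 3.0000: CF_t = 104.700000, DF = 0.827849, PV = 86.675800
Price P = sum_t PV_t = 95.232744
First compute Macaulay numerator sum_t t * PV_t:
  t * PV_t at t = 1.0000: 4.413146
  t * PV_t at t = 2.0000: 8.287597
  t * PV_t at t = 3.0000: 260.027400
Macaulay duration D = 272.728143 / 95.232744 = 2.863806
Modified duration = D / (1 + y/m) = 2.863806 / (1 + 0.065000) = 2.689020

Answer: Modified duration = 2.6890


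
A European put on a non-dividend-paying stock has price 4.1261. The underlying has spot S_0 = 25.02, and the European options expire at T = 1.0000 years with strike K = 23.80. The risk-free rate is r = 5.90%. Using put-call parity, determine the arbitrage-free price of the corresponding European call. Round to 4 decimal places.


Answer: Call price = 6.7097

Derivation:
Put-call parity: C - P = S_0 * exp(-qT) - K * exp(-rT).
S_0 * exp(-qT) = 25.0200 * 1.00000000 = 25.02000000
K * exp(-rT) = 23.8000 * 0.94270677 = 22.43642111
C = P + S*exp(-qT) - K*exp(-rT)
C = 4.1261 + 25.02000000 - 22.43642111 = 6.7097


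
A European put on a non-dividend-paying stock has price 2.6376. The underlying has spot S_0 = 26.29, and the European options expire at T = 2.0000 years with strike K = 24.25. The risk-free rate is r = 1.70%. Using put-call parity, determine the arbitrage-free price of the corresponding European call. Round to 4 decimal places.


Answer: Call price = 5.4882

Derivation:
Put-call parity: C - P = S_0 * exp(-qT) - K * exp(-rT).
S_0 * exp(-qT) = 26.2900 * 1.00000000 = 26.29000000
K * exp(-rT) = 24.2500 * 0.96657150 = 23.43935899
C = P + S*exp(-qT) - K*exp(-rT)
C = 2.6376 + 26.29000000 - 23.43935899 = 5.4882


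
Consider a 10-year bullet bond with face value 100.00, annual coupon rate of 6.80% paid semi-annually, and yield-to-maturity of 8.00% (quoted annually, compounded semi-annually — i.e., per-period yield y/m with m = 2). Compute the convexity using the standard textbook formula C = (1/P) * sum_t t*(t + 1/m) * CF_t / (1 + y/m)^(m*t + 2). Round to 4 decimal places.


Answer: Convexity = 62.9216

Derivation:
Coupon per period c = face * coupon_rate / m = 3.400000
Periods per year m = 2; per-period yield y/m = 0.040000
Number of cashflows N = 20
Cashflows (t years, CF_t, discount factor 1/(1+y/m)^(m*t), PV):
  t = 0.5000: CF_t = 3.400000, DF = 0.961538, PV = 3.269231
  t = 1.0000: CF_t = 3.400000, DF = 0.924556, PV = 3.143491
  t = 1.5000: CF_t = 3.400000, DF = 0.888996, PV = 3.022588
  t = 2.0000: CF_t = 3.400000, DF = 0.854804, PV = 2.906334
  t = 2.5000: CF_t = 3.400000, DF = 0.821927, PV = 2.794552
  t = 3.0000: CF_t = 3.400000, DF = 0.790315, PV = 2.687069
  t = 3.5000: CF_t = 3.400000, DF = 0.759918, PV = 2.583721
  t = 4.0000: CF_t = 3.400000, DF = 0.730690, PV = 2.484347
  t = 4.5000: CF_t = 3.400000, DF = 0.702587, PV = 2.388795
  t = 5.0000: CF_t = 3.400000, DF = 0.675564, PV = 2.296918
  t = 5.5000: CF_t = 3.400000, DF = 0.649581, PV = 2.208575
  t = 6.0000: CF_t = 3.400000, DF = 0.624597, PV = 2.123630
  t = 6.5000: CF_t = 3.400000, DF = 0.600574, PV = 2.041952
  t = 7.0000: CF_t = 3.400000, DF = 0.577475, PV = 1.963415
  t = 7.5000: CF_t = 3.400000, DF = 0.555265, PV = 1.887899
  t = 8.0000: CF_t = 3.400000, DF = 0.533908, PV = 1.815288
  t = 8.5000: CF_t = 3.400000, DF = 0.513373, PV = 1.745469
  t = 9.0000: CF_t = 3.400000, DF = 0.493628, PV = 1.678336
  t = 9.5000: CF_t = 3.400000, DF = 0.474642, PV = 1.613784
  t = 10.0000: CF_t = 103.400000, DF = 0.456387, PV = 47.190410
Price P = sum_t PV_t = 91.845804
Convexity numerator sum_t t*(t + 1/m) * CF_t / (1+y/m)^(m*t + 2):
  t = 0.5000: term = 1.511294
  t = 1.0000: term = 4.359501
  t = 1.5000: term = 8.383656
  t = 2.0000: term = 13.435347
  t = 2.5000: term = 19.377904
  t = 3.0000: term = 26.085640
  t = 3.5000: term = 33.443129
  t = 4.0000: term = 41.344527
  t = 4.5000: term = 49.692941
  t = 5.0000: term = 58.399824
  t = 5.5000: term = 67.384412
  t = 6.0000: term = 76.573196
  t = 6.5000: term = 85.899419
  t = 7.0000: term = 95.302609
  t = 7.5000: term = 104.728142
  t = 8.0000: term = 114.126822
  t = 8.5000: term = 123.454494
  t = 9.0000: term = 132.671685
  t = 9.5000: term = 141.743253
  t = 10.0000: term = 4581.169633
Convexity = (1/P) * sum = 5779.087431 / 91.845804 = 62.921627


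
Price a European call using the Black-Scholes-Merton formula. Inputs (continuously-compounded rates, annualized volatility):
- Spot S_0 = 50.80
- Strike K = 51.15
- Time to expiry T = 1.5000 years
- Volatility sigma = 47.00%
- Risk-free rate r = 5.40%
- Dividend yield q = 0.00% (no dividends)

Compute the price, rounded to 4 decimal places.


d1 = (ln(S/K) + (r - q + 0.5*sigma^2) * T) / (sigma * sqrt(T)) = 0.41660237
d2 = d1 - sigma * sqrt(T) = -0.15902771
exp(-rT) = 0.92219369; exp(-qT) = 1.00000000
C = S_0 * exp(-qT) * N(d1) - K * exp(-rT) * N(d2)
N(d1) = 0.66151536; N(d2) = 0.43682352
C = 50.8000 * 1.00000000 * 0.66151536 - 51.1500 * 0.92219369 * 0.43682352 = 12.9999

Answer: Price = 12.9999


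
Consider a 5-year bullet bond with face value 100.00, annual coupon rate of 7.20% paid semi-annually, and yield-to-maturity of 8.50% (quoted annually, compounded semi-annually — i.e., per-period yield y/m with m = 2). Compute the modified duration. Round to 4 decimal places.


Answer: Modified duration = 4.0896

Derivation:
Coupon per period c = face * coupon_rate / m = 3.600000
Periods per year m = 2; per-period yield y/m = 0.042500
Number of cashflows N = 10
Cashflows (t years, CF_t, discount factor 1/(1+y/m)^(m*t), PV):
  t = 0.5000: CF_t = 3.600000, DF = 0.959233, PV = 3.453237
  t = 1.0000: CF_t = 3.600000, DF = 0.920127, PV = 3.312458
  t = 1.5000: CF_t = 3.600000, DF = 0.882616, PV = 3.177418
  t = 2.0000: CF_t = 3.600000, DF = 0.846634, PV = 3.047883
  t = 2.5000: CF_t = 3.600000, DF = 0.812119, PV = 2.923628
  t = 3.0000: CF_t = 3.600000, DF = 0.779011, PV = 2.804440
  t = 3.5000: CF_t = 3.600000, DF = 0.747253, PV = 2.690110
  t = 4.0000: CF_t = 3.600000, DF = 0.716789, PV = 2.580441
  t = 4.5000: CF_t = 3.600000, DF = 0.687568, PV = 2.475243
  t = 5.0000: CF_t = 103.600000, DF = 0.659537, PV = 68.328065
Price P = sum_t PV_t = 94.792923
First compute Macaulay numerator sum_t t * PV_t:
  t * PV_t at t = 0.5000: 1.726619
  t * PV_t at t = 1.0000: 3.312458
  t * PV_t at t = 1.5000: 4.766127
  t * PV_t at t = 2.0000: 6.095765
  t * PV_t at t = 2.5000: 7.309071
  t * PV_t at t = 3.0000: 8.413319
  t * PV_t at t = 3.5000: 9.415385
  t * PV_t at t = 4.0000: 10.321765
  t * PV_t at t = 4.5000: 11.138596
  t * PV_t at t = 5.0000: 341.640323
Macaulay duration D = 404.139428 / 94.792923 = 4.263392
Modified duration = D / (1 + y/m) = 4.263392 / (1 + 0.042500) = 4.089585


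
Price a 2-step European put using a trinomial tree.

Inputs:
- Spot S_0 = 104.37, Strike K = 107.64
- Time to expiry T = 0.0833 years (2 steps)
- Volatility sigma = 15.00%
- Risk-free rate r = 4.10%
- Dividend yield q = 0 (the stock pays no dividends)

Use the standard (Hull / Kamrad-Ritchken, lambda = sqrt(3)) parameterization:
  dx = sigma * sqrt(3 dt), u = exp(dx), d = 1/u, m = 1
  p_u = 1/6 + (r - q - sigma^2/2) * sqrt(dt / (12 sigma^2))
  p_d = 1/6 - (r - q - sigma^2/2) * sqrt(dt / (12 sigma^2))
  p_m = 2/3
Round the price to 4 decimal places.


Answer: Price = V(0,0) = 3.7416

Derivation:
dt = T/N = 0.041650; dx = sigma*sqrt(3*dt) = 0.053022
u = exp(dx) = 1.054453; d = 1/u = 0.948359
p_u = 0.178351, p_m = 0.666667, p_d = 0.154982
Discount per step: exp(-r*dt) = 0.998294
Stock lattice S(k, j) with j the centered position index:
  k=0: S(0,+0) = 104.3700
  k=1: S(1,-1) = 98.9802; S(1,+0) = 104.3700; S(1,+1) = 110.0533
  k=2: S(2,-2) = 93.8687; S(2,-1) = 98.9802; S(2,+0) = 104.3700; S(2,+1) = 110.0533; S(2,+2) = 116.0460
Terminal payoffs V(N, j) = max(K - S_T, 0):
  V(2,-2) = 13.771255; V(2,-1) = 8.659795; V(2,+0) = 3.270000; V(2,+1) = 0.000000; V(2,+2) = 0.000000
Backward induction: V(k, j) = exp(-r*dt) * [p_u * V(k+1, j+1) + p_m * V(k+1, j) + p_d * V(k+1, j-1)]
  V(1,-1) = exp(-r*dt) * [p_u*3.270000 + p_m*8.659795 + p_d*13.771255] = 8.476217
  V(1,+0) = exp(-r*dt) * [p_u*0.000000 + p_m*3.270000 + p_d*8.659795] = 3.516104
  V(1,+1) = exp(-r*dt) * [p_u*0.000000 + p_m*0.000000 + p_d*3.270000] = 0.505927
  V(0,+0) = exp(-r*dt) * [p_u*0.505927 + p_m*3.516104 + p_d*8.476217] = 3.741569


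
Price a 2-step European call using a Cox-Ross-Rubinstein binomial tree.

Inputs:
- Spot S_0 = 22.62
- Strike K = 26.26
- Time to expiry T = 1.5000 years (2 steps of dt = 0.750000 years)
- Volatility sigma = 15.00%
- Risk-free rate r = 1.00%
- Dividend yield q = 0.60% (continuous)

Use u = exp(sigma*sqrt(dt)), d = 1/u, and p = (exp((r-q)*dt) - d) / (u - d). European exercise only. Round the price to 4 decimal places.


Answer: Price = V(0,0) = 0.6944

Derivation:
dt = T/N = 0.750000
u = exp(sigma*sqrt(dt)) = 1.138719; d = 1/u = 0.878180
p = (exp((r-q)*dt) - d) / (u - d) = 0.479102
Discount per step: exp(-r*dt) = 0.992528
Stock lattice S(k, i) with i counting down-moves:
  k=0: S(0,0) = 22.6200
  k=1: S(1,0) = 25.7578; S(1,1) = 19.8644
  k=2: S(2,0) = 29.3309; S(2,1) = 22.6200; S(2,2) = 17.4445
Terminal payoffs V(N, i) = max(S_T - K, 0):
  V(2,0) = 3.070915; V(2,1) = 0.000000; V(2,2) = 0.000000
Backward induction: V(k, i) = exp(-r*dt) * [p * V(k+1, i) + (1-p) * V(k+1, i+1)].
  V(1,0) = exp(-r*dt) * [p*3.070915 + (1-p)*0.000000] = 1.460287
  V(1,1) = exp(-r*dt) * [p*0.000000 + (1-p)*0.000000] = 0.000000
  V(0,0) = exp(-r*dt) * [p*1.460287 + (1-p)*0.000000] = 0.694398


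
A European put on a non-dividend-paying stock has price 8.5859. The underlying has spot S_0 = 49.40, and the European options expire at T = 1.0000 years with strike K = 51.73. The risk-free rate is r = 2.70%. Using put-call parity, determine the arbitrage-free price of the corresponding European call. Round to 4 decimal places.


Answer: Call price = 7.6339

Derivation:
Put-call parity: C - P = S_0 * exp(-qT) - K * exp(-rT).
S_0 * exp(-qT) = 49.4000 * 1.00000000 = 49.40000000
K * exp(-rT) = 51.7300 * 0.97336124 = 50.35197702
C = P + S*exp(-qT) - K*exp(-rT)
C = 8.5859 + 49.40000000 - 50.35197702 = 7.6339


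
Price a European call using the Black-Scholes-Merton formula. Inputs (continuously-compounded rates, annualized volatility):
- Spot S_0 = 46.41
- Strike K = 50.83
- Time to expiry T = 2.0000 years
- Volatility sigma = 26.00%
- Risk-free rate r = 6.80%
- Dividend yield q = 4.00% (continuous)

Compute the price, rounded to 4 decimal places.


d1 = (ln(S/K) + (r - q + 0.5*sigma^2) * T) / (sigma * sqrt(T)) = 0.08873706
d2 = d1 - sigma * sqrt(T) = -0.27895846
exp(-rT) = 0.87284263; exp(-qT) = 0.92311635
C = S_0 * exp(-qT) * N(d1) - K * exp(-rT) * N(d2)
N(d1) = 0.53535456; N(d2) = 0.39013835
C = 46.4100 * 0.92311635 * 0.53535456 - 50.8300 * 0.87284263 * 0.39013835 = 5.6265

Answer: Price = 5.6265


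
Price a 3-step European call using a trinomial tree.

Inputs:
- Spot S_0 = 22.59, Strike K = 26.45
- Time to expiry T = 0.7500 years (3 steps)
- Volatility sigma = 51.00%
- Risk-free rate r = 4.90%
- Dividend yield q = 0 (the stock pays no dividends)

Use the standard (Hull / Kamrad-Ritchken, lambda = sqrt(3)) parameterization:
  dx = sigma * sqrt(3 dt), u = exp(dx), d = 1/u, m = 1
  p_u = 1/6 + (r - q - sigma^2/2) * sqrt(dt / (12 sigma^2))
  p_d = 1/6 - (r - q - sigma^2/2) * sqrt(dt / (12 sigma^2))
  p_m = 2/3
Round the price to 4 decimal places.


Answer: Price = V(0,0) = 2.9930

Derivation:
dt = T/N = 0.250000; dx = sigma*sqrt(3*dt) = 0.441673
u = exp(dx) = 1.555307; d = 1/u = 0.642960
p_u = 0.143728, p_m = 0.666667, p_d = 0.189605
Discount per step: exp(-r*dt) = 0.987825
Stock lattice S(k, j) with j the centered position index:
  k=0: S(0,+0) = 22.5900
  k=1: S(1,-1) = 14.5245; S(1,+0) = 22.5900; S(1,+1) = 35.1344
  k=2: S(2,-2) = 9.3386; S(2,-1) = 14.5245; S(2,+0) = 22.5900; S(2,+1) = 35.1344; S(2,+2) = 54.6448
  k=3: S(3,-3) = 6.0044; S(3,-2) = 9.3386; S(3,-1) = 14.5245; S(3,+0) = 22.5900; S(3,+1) = 35.1344; S(3,+2) = 54.6448; S(3,+3) = 84.9894
Terminal payoffs V(N, j) = max(S_T - K, 0):
  V(3,-3) = 0.000000; V(3,-2) = 0.000000; V(3,-1) = 0.000000; V(3,+0) = 0.000000; V(3,+1) = 8.684385; V(3,+2) = 28.194755; V(3,+3) = 58.539371
Backward induction: V(k, j) = exp(-r*dt) * [p_u * V(k+1, j+1) + p_m * V(k+1, j) + p_d * V(k+1, j-1)]
  V(2,-2) = exp(-r*dt) * [p_u*0.000000 + p_m*0.000000 + p_d*0.000000] = 0.000000
  V(2,-1) = exp(-r*dt) * [p_u*0.000000 + p_m*0.000000 + p_d*0.000000] = 0.000000
  V(2,+0) = exp(-r*dt) * [p_u*8.684385 + p_m*0.000000 + p_d*0.000000] = 1.232995
  V(2,+1) = exp(-r*dt) * [p_u*28.194755 + p_m*8.684385 + p_d*0.000000] = 9.722146
  V(2,+2) = exp(-r*dt) * [p_u*58.539371 + p_m*28.194755 + p_d*8.684385] = 28.505531
  V(1,-1) = exp(-r*dt) * [p_u*1.232995 + p_m*0.000000 + p_d*0.000000] = 0.175059
  V(1,+0) = exp(-r*dt) * [p_u*9.722146 + p_m*1.232995 + p_d*0.000000] = 2.192323
  V(1,+1) = exp(-r*dt) * [p_u*28.505531 + p_m*9.722146 + p_d*1.232995] = 10.680622
  V(0,+0) = exp(-r*dt) * [p_u*10.680622 + p_m*2.192323 + p_d*0.175059] = 2.992959


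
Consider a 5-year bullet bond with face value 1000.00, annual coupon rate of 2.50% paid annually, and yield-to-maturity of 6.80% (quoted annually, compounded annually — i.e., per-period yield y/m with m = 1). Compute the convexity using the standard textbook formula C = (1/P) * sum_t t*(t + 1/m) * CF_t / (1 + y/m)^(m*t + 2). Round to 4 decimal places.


Answer: Convexity = 24.4440

Derivation:
Coupon per period c = face * coupon_rate / m = 25.000000
Periods per year m = 1; per-period yield y/m = 0.068000
Number of cashflows N = 5
Cashflows (t years, CF_t, discount factor 1/(1+y/m)^(m*t), PV):
  t = 1.0000: CF_t = 25.000000, DF = 0.936330, PV = 23.408240
  t = 2.0000: CF_t = 25.000000, DF = 0.876713, PV = 21.917827
  t = 3.0000: CF_t = 25.000000, DF = 0.820892, PV = 20.522310
  t = 4.0000: CF_t = 25.000000, DF = 0.768626, PV = 19.215646
  t = 5.0000: CF_t = 1025.000000, DF = 0.719687, PV = 737.679309
Price P = sum_t PV_t = 822.743332
Convexity numerator sum_t t*(t + 1/m) * CF_t / (1+y/m)^(m*t + 2):
  t = 1.0000: term = 41.044621
  t = 2.0000: term = 115.293878
  t = 3.0000: term = 215.906139
  t = 4.0000: term = 336.932177
  t = 5.0000: term = 19401.993344
Convexity = (1/P) * sum = 20111.170159 / 822.743332 = 24.444039


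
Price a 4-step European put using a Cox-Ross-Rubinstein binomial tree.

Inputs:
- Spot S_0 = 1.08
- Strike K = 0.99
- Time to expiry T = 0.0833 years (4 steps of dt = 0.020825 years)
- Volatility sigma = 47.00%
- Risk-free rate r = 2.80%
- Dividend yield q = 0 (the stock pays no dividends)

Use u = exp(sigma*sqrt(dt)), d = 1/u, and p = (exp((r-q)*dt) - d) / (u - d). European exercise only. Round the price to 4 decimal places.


Answer: Price = V(0,0) = 0.0238

Derivation:
dt = T/N = 0.020825
u = exp(sigma*sqrt(dt)) = 1.070178; d = 1/u = 0.934424
p = (exp((r-q)*dt) - d) / (u - d) = 0.487347
Discount per step: exp(-r*dt) = 0.999417
Stock lattice S(k, i) with i counting down-moves:
  k=0: S(0,0) = 1.0800
  k=1: S(1,0) = 1.1558; S(1,1) = 1.0092
  k=2: S(2,0) = 1.2369; S(2,1) = 1.0800; S(2,2) = 0.9430
  k=3: S(3,0) = 1.3237; S(3,1) = 1.1558; S(3,2) = 1.0092; S(3,3) = 0.8812
  k=4: S(4,0) = 1.4166; S(4,1) = 1.2369; S(4,2) = 1.0800; S(4,3) = 0.9430; S(4,4) = 0.8234
Terminal payoffs V(N, i) = max(K - S_T, 0):
  V(4,0) = 0.000000; V(4,1) = 0.000000; V(4,2) = 0.000000; V(4,3) = 0.047000; V(4,4) = 0.166622
Backward induction: V(k, i) = exp(-r*dt) * [p * V(k+1, i) + (1-p) * V(k+1, i+1)].
  V(3,0) = exp(-r*dt) * [p*0.000000 + (1-p)*0.000000] = 0.000000
  V(3,1) = exp(-r*dt) * [p*0.000000 + (1-p)*0.000000] = 0.000000
  V(3,2) = exp(-r*dt) * [p*0.000000 + (1-p)*0.047000] = 0.024081
  V(3,3) = exp(-r*dt) * [p*0.047000 + (1-p)*0.166622] = 0.108261
  V(2,0) = exp(-r*dt) * [p*0.000000 + (1-p)*0.000000] = 0.000000
  V(2,1) = exp(-r*dt) * [p*0.000000 + (1-p)*0.024081] = 0.012338
  V(2,2) = exp(-r*dt) * [p*0.024081 + (1-p)*0.108261] = 0.067197
  V(1,0) = exp(-r*dt) * [p*0.000000 + (1-p)*0.012338] = 0.006321
  V(1,1) = exp(-r*dt) * [p*0.012338 + (1-p)*0.067197] = 0.040438
  V(0,0) = exp(-r*dt) * [p*0.006321 + (1-p)*0.040438] = 0.023797
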